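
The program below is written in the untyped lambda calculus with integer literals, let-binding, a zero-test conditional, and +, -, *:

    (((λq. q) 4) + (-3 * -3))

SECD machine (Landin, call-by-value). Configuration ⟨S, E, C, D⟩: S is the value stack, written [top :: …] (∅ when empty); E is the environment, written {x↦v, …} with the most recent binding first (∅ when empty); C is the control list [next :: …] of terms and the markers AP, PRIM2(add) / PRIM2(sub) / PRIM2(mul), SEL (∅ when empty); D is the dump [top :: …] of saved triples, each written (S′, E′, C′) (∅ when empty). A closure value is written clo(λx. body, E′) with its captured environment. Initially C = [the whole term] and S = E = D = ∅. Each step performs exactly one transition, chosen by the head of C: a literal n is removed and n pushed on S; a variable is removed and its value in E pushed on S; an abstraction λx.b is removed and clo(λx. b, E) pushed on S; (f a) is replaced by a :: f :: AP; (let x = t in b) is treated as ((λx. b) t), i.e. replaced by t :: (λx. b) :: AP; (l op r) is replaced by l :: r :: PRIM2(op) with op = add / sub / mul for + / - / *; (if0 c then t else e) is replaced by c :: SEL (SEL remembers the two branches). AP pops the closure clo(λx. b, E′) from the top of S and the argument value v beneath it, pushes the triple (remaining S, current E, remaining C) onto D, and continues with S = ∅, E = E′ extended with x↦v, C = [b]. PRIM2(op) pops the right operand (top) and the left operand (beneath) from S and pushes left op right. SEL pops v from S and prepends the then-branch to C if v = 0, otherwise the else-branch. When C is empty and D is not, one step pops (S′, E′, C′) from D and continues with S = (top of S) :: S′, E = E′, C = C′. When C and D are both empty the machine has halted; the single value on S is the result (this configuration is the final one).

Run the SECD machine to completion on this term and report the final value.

0. [S=∅ | E=∅ | C=[(((λq. q) 4) + (-3 * -3))] | D=∅]
1. [S=∅ | E=∅ | C=[((λq. q) 4) :: (-3 * -3) :: PRIM2(add)] | D=∅]
2. [S=∅ | E=∅ | C=[4 :: (λq. q) :: AP :: (-3 * -3) :: PRIM2(add)] | D=∅]
3. [S=[4] | E=∅ | C=[(λq. q) :: AP :: (-3 * -3) :: PRIM2(add)] | D=∅]
4. [S=[clo(λq. q, ∅) :: 4] | E=∅ | C=[AP :: (-3 * -3) :: PRIM2(add)] | D=∅]
5. [S=∅ | E={q↦4} | C=[q] | D=[(∅, ∅, [(-3 * -3) :: PRIM2(add)])]]
6. [S=[4] | E={q↦4} | C=∅ | D=[(∅, ∅, [(-3 * -3) :: PRIM2(add)])]]
7. [S=[4] | E=∅ | C=[(-3 * -3) :: PRIM2(add)] | D=∅]
8. [S=[4] | E=∅ | C=[-3 :: -3 :: PRIM2(mul) :: PRIM2(add)] | D=∅]
9. [S=[-3 :: 4] | E=∅ | C=[-3 :: PRIM2(mul) :: PRIM2(add)] | D=∅]
10. [S=[-3 :: -3 :: 4] | E=∅ | C=[PRIM2(mul) :: PRIM2(add)] | D=∅]
11. [S=[9 :: 4] | E=∅ | C=[PRIM2(add)] | D=∅]
12. [S=[13] | E=∅ | C=∅ | D=∅]
→ final value 13

Answer: 13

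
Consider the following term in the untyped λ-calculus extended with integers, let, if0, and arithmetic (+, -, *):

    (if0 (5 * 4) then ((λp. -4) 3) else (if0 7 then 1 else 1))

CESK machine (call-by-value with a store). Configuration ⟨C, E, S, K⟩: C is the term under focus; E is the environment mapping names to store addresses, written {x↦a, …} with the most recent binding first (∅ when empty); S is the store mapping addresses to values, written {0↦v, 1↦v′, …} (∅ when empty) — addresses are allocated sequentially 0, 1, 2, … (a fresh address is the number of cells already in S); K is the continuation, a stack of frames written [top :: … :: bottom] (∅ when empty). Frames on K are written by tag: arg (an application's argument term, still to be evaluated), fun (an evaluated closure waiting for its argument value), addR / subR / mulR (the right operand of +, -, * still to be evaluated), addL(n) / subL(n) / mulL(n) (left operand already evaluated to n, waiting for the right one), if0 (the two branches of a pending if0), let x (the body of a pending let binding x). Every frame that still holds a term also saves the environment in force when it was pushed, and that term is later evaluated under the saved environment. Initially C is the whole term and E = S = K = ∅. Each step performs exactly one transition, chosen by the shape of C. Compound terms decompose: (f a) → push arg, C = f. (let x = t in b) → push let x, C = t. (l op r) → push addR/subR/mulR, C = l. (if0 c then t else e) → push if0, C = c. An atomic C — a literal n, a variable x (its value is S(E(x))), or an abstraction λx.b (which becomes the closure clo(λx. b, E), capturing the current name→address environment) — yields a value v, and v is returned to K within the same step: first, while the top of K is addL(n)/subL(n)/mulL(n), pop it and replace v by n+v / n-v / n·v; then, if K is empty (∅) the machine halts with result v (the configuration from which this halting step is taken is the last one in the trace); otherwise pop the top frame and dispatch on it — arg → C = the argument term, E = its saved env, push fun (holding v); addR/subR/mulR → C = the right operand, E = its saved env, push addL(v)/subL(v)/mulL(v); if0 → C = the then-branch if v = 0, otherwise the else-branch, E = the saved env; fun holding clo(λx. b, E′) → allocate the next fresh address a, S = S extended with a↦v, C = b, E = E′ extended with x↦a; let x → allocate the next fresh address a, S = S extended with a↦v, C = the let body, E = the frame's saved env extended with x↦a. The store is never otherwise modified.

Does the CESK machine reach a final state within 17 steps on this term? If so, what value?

[0] ⟨C=(if0 (5 * 4) then ((λp. -4) 3) else (if0 7 then 1 else 1)); E=∅; S=∅; K=∅⟩
[1] ⟨C=(5 * 4); E=∅; S=∅; K=[if0]⟩
[2] ⟨C=5; E=∅; S=∅; K=[mulR :: if0]⟩
[3] ⟨C=4; E=∅; S=∅; K=[mulL(5) :: if0]⟩
[4] ⟨C=(if0 7 then 1 else 1); E=∅; S=∅; K=∅⟩
[5] ⟨C=7; E=∅; S=∅; K=[if0]⟩
[6] ⟨C=1; E=∅; S=∅; K=∅⟩
→ final value 1

Answer: 1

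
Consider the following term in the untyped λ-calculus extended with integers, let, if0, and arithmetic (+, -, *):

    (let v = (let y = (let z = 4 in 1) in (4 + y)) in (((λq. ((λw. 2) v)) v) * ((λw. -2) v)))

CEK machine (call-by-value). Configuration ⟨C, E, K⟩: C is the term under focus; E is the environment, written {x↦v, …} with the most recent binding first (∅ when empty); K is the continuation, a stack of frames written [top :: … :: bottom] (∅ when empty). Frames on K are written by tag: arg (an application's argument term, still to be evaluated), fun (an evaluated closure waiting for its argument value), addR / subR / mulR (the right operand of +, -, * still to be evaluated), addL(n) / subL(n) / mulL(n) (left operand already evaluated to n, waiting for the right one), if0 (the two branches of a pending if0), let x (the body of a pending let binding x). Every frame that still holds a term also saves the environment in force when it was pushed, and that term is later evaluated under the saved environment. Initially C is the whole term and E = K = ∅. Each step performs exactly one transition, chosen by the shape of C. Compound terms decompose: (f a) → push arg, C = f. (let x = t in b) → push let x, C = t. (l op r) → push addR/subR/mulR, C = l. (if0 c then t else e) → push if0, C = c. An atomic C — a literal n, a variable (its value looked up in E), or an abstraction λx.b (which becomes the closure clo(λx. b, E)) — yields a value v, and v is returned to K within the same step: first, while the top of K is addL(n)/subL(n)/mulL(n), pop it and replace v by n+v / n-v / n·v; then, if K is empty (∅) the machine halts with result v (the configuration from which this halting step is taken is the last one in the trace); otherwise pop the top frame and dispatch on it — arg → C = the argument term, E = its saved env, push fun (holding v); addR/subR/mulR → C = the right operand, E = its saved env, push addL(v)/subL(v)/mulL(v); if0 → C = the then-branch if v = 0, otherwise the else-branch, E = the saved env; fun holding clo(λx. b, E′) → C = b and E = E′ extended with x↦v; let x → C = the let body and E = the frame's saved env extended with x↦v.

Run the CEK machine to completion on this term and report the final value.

step 0: ⟨C=(let v = (let y = (let z = 4 in 1) in (4 + y)) in (((λq. ((λw. 2) v)) v) * ((λw. -2) v))); E=∅; K=∅⟩
step 1: ⟨C=(let y = (let z = 4 in 1) in (4 + y)); E=∅; K=[let v]⟩
step 2: ⟨C=(let z = 4 in 1); E=∅; K=[let y :: let v]⟩
step 3: ⟨C=4; E=∅; K=[let z :: let y :: let v]⟩
step 4: ⟨C=1; E={z↦4}; K=[let y :: let v]⟩
step 5: ⟨C=(4 + y); E={y↦1}; K=[let v]⟩
step 6: ⟨C=4; E={y↦1}; K=[addR :: let v]⟩
step 7: ⟨C=y; E={y↦1}; K=[addL(4) :: let v]⟩
step 8: ⟨C=(((λq. ((λw. 2) v)) v) * ((λw. -2) v)); E={v↦5}; K=∅⟩
step 9: ⟨C=((λq. ((λw. 2) v)) v); E={v↦5}; K=[mulR]⟩
step 10: ⟨C=(λq. ((λw. 2) v)); E={v↦5}; K=[arg :: mulR]⟩
step 11: ⟨C=v; E={v↦5}; K=[fun :: mulR]⟩
step 12: ⟨C=((λw. 2) v); E={q↦5, v↦5}; K=[mulR]⟩
step 13: ⟨C=(λw. 2); E={q↦5, v↦5}; K=[arg :: mulR]⟩
step 14: ⟨C=v; E={q↦5, v↦5}; K=[fun :: mulR]⟩
step 15: ⟨C=2; E={w↦5, q↦5, v↦5}; K=[mulR]⟩
step 16: ⟨C=((λw. -2) v); E={v↦5}; K=[mulL(2)]⟩
step 17: ⟨C=(λw. -2); E={v↦5}; K=[arg :: mulL(2)]⟩
step 18: ⟨C=v; E={v↦5}; K=[fun :: mulL(2)]⟩
step 19: ⟨C=-2; E={w↦5, v↦5}; K=[mulL(2)]⟩
→ final value -4

Answer: -4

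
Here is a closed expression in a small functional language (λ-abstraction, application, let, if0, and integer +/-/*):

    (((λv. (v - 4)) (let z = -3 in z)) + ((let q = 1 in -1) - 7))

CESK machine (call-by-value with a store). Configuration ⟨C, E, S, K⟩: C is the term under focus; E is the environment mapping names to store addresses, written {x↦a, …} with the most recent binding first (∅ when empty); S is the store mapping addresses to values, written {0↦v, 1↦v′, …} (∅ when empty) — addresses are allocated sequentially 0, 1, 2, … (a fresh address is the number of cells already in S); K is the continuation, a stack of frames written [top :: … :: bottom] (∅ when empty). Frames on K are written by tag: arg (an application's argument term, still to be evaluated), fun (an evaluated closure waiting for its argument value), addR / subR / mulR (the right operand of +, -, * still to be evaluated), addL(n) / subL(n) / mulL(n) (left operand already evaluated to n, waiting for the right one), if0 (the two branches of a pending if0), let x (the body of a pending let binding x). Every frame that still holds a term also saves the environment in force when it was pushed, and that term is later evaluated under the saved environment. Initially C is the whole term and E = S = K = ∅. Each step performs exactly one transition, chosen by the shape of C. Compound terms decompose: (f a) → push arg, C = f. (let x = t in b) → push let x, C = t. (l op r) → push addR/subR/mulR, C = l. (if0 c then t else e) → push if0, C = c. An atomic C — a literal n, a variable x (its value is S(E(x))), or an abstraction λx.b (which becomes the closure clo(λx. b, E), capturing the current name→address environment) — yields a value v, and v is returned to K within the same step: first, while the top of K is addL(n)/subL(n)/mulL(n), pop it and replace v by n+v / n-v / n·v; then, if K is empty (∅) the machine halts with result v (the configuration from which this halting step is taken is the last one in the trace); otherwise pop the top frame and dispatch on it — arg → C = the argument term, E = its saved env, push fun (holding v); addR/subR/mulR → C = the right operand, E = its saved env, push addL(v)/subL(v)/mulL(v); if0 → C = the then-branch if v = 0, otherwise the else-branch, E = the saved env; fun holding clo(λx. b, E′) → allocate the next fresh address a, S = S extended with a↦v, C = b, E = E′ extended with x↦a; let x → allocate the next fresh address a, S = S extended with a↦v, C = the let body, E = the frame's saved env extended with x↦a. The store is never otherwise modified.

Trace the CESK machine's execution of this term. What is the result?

Answer: -15

Execution trace:
t=0: <C=(((λv. (v - 4)) (let z = -3 in z)) + ((let q = 1 in -1) - 7)), E=∅, S=∅, K=∅>
t=1: <C=((λv. (v - 4)) (let z = -3 in z)), E=∅, S=∅, K=[addR]>
t=2: <C=(λv. (v - 4)), E=∅, S=∅, K=[arg :: addR]>
t=3: <C=(let z = -3 in z), E=∅, S=∅, K=[fun :: addR]>
t=4: <C=-3, E=∅, S=∅, K=[let z :: fun :: addR]>
t=5: <C=z, E={z↦0}, S={0↦-3}, K=[fun :: addR]>
t=6: <C=(v - 4), E={v↦1}, S={0↦-3, 1↦-3}, K=[addR]>
t=7: <C=v, E={v↦1}, S={0↦-3, 1↦-3}, K=[subR :: addR]>
t=8: <C=4, E={v↦1}, S={0↦-3, 1↦-3}, K=[subL(-3) :: addR]>
t=9: <C=((let q = 1 in -1) - 7), E=∅, S={0↦-3, 1↦-3}, K=[addL(-7)]>
t=10: <C=(let q = 1 in -1), E=∅, S={0↦-3, 1↦-3}, K=[subR :: addL(-7)]>
t=11: <C=1, E=∅, S={0↦-3, 1↦-3}, K=[let q :: subR :: addL(-7)]>
t=12: <C=-1, E={q↦2}, S={0↦-3, 1↦-3, 2↦1}, K=[subR :: addL(-7)]>
t=13: <C=7, E=∅, S={0↦-3, 1↦-3, 2↦1}, K=[subL(-1) :: addL(-7)]>
→ final value -15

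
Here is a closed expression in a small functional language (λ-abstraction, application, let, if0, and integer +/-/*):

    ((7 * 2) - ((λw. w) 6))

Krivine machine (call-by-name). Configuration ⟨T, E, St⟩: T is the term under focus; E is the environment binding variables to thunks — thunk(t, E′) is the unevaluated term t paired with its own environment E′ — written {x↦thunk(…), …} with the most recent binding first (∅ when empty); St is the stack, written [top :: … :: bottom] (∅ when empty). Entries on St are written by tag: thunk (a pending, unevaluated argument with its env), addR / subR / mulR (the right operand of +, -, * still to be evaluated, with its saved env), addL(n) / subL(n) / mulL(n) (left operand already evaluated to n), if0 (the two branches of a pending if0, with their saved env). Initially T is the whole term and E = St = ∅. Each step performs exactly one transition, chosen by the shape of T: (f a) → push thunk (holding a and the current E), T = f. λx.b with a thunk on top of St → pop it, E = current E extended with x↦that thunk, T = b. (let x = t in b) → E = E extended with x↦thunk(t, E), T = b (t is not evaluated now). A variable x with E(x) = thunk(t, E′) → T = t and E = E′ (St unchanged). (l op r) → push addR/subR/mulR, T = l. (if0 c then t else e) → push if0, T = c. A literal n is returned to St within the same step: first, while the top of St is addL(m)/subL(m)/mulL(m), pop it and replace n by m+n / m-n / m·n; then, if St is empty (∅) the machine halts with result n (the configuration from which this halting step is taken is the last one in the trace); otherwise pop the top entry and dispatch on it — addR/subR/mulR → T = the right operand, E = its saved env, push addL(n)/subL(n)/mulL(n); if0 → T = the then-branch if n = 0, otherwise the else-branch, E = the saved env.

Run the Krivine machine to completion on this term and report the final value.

Answer: 8

Derivation:
t=0: <T=((7 * 2) - ((λw. w) 6)), E=∅, St=∅>
t=1: <T=(7 * 2), E=∅, St=[subR]>
t=2: <T=7, E=∅, St=[mulR :: subR]>
t=3: <T=2, E=∅, St=[mulL(7) :: subR]>
t=4: <T=((λw. w) 6), E=∅, St=[subL(14)]>
t=5: <T=(λw. w), E=∅, St=[thunk :: subL(14)]>
t=6: <T=w, E={w↦thunk(6, ∅)}, St=[subL(14)]>
t=7: <T=6, E=∅, St=[subL(14)]>
→ final value 8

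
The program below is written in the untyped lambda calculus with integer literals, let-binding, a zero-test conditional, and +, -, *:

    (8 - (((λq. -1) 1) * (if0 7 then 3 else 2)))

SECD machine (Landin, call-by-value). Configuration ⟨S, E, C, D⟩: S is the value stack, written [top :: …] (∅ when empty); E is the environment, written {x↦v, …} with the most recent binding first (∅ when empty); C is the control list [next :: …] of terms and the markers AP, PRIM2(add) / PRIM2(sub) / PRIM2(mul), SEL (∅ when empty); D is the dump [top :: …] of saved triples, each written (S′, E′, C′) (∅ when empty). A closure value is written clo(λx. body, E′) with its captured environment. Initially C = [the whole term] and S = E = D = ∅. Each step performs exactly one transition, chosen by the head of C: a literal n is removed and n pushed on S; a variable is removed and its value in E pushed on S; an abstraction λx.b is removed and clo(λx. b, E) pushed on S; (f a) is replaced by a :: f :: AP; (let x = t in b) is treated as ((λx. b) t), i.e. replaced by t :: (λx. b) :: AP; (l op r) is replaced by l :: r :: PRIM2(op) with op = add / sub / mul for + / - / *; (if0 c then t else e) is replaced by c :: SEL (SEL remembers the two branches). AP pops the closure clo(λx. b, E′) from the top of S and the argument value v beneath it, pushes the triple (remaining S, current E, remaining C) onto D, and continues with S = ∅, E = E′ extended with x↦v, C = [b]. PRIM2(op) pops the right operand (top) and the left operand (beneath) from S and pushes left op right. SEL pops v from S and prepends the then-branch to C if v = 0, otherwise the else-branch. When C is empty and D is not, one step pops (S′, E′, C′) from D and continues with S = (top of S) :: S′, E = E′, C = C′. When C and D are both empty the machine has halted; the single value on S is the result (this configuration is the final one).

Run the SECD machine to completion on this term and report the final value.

step 0: [S=∅ | E=∅ | C=[(8 - (((λq. -1) 1) * (if0 7 then 3 else 2)))] | D=∅]
step 1: [S=∅ | E=∅ | C=[8 :: (((λq. -1) 1) * (if0 7 then 3 else 2)) :: PRIM2(sub)] | D=∅]
step 2: [S=[8] | E=∅ | C=[(((λq. -1) 1) * (if0 7 then 3 else 2)) :: PRIM2(sub)] | D=∅]
step 3: [S=[8] | E=∅ | C=[((λq. -1) 1) :: (if0 7 then 3 else 2) :: PRIM2(mul) :: PRIM2(sub)] | D=∅]
step 4: [S=[8] | E=∅ | C=[1 :: (λq. -1) :: AP :: (if0 7 then 3 else 2) :: PRIM2(mul) :: PRIM2(sub)] | D=∅]
step 5: [S=[1 :: 8] | E=∅ | C=[(λq. -1) :: AP :: (if0 7 then 3 else 2) :: PRIM2(mul) :: PRIM2(sub)] | D=∅]
step 6: [S=[clo(λq. -1, ∅) :: 1 :: 8] | E=∅ | C=[AP :: (if0 7 then 3 else 2) :: PRIM2(mul) :: PRIM2(sub)] | D=∅]
step 7: [S=∅ | E={q↦1} | C=[-1] | D=[([8], ∅, [(if0 7 then 3 else 2) :: PRIM2(mul) :: PRIM2(sub)])]]
step 8: [S=[-1] | E={q↦1} | C=∅ | D=[([8], ∅, [(if0 7 then 3 else 2) :: PRIM2(mul) :: PRIM2(sub)])]]
step 9: [S=[-1 :: 8] | E=∅ | C=[(if0 7 then 3 else 2) :: PRIM2(mul) :: PRIM2(sub)] | D=∅]
step 10: [S=[-1 :: 8] | E=∅ | C=[7 :: SEL :: PRIM2(mul) :: PRIM2(sub)] | D=∅]
step 11: [S=[7 :: -1 :: 8] | E=∅ | C=[SEL :: PRIM2(mul) :: PRIM2(sub)] | D=∅]
step 12: [S=[-1 :: 8] | E=∅ | C=[2 :: PRIM2(mul) :: PRIM2(sub)] | D=∅]
step 13: [S=[2 :: -1 :: 8] | E=∅ | C=[PRIM2(mul) :: PRIM2(sub)] | D=∅]
step 14: [S=[-2 :: 8] | E=∅ | C=[PRIM2(sub)] | D=∅]
step 15: [S=[10] | E=∅ | C=∅ | D=∅]
→ final value 10

Answer: 10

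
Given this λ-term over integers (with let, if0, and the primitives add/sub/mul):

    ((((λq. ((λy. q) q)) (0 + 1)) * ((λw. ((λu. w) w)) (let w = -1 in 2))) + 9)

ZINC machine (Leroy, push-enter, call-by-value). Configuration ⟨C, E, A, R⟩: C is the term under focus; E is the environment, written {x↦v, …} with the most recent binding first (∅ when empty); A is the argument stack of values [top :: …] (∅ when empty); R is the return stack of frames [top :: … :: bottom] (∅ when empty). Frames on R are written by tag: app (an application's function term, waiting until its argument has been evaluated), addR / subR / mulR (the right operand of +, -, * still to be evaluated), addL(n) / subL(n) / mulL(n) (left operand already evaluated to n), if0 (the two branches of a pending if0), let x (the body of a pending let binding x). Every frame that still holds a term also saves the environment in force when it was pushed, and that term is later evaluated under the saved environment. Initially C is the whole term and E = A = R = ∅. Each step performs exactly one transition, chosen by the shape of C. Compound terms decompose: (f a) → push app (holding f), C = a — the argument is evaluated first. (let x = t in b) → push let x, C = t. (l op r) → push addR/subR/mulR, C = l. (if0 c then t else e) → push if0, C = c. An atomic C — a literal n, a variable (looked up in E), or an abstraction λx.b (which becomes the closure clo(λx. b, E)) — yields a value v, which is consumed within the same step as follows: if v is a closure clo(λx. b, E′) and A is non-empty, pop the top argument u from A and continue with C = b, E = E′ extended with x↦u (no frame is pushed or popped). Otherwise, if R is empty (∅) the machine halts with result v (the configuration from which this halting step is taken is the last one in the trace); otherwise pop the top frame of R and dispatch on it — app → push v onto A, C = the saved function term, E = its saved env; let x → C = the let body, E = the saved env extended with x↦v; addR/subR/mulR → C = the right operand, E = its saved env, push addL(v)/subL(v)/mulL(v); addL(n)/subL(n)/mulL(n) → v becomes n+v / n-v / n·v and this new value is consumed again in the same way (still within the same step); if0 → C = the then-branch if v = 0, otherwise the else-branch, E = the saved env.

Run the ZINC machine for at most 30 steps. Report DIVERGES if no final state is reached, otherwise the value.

0. [C=((((λq. ((λy. q) q)) (0 + 1)) * ((λw. ((λu. w) w)) (let w = -1 in 2))) + 9) | E=∅ | A=∅ | R=∅]
1. [C=(((λq. ((λy. q) q)) (0 + 1)) * ((λw. ((λu. w) w)) (let w = -1 in 2))) | E=∅ | A=∅ | R=[addR]]
2. [C=((λq. ((λy. q) q)) (0 + 1)) | E=∅ | A=∅ | R=[mulR :: addR]]
3. [C=(0 + 1) | E=∅ | A=∅ | R=[app :: mulR :: addR]]
4. [C=0 | E=∅ | A=∅ | R=[addR :: app :: mulR :: addR]]
5. [C=1 | E=∅ | A=∅ | R=[addL(0) :: app :: mulR :: addR]]
6. [C=(λq. ((λy. q) q)) | E=∅ | A=[1] | R=[mulR :: addR]]
7. [C=((λy. q) q) | E={q↦1} | A=∅ | R=[mulR :: addR]]
8. [C=q | E={q↦1} | A=∅ | R=[app :: mulR :: addR]]
9. [C=(λy. q) | E={q↦1} | A=[1] | R=[mulR :: addR]]
10. [C=q | E={y↦1, q↦1} | A=∅ | R=[mulR :: addR]]
11. [C=((λw. ((λu. w) w)) (let w = -1 in 2)) | E=∅ | A=∅ | R=[mulL(1) :: addR]]
12. [C=(let w = -1 in 2) | E=∅ | A=∅ | R=[app :: mulL(1) :: addR]]
13. [C=-1 | E=∅ | A=∅ | R=[let w :: app :: mulL(1) :: addR]]
14. [C=2 | E={w↦-1} | A=∅ | R=[app :: mulL(1) :: addR]]
15. [C=(λw. ((λu. w) w)) | E=∅ | A=[2] | R=[mulL(1) :: addR]]
16. [C=((λu. w) w) | E={w↦2} | A=∅ | R=[mulL(1) :: addR]]
17. [C=w | E={w↦2} | A=∅ | R=[app :: mulL(1) :: addR]]
18. [C=(λu. w) | E={w↦2} | A=[2] | R=[mulL(1) :: addR]]
19. [C=w | E={u↦2, w↦2} | A=∅ | R=[mulL(1) :: addR]]
20. [C=9 | E=∅ | A=∅ | R=[addL(2)]]
→ final value 11

Answer: 11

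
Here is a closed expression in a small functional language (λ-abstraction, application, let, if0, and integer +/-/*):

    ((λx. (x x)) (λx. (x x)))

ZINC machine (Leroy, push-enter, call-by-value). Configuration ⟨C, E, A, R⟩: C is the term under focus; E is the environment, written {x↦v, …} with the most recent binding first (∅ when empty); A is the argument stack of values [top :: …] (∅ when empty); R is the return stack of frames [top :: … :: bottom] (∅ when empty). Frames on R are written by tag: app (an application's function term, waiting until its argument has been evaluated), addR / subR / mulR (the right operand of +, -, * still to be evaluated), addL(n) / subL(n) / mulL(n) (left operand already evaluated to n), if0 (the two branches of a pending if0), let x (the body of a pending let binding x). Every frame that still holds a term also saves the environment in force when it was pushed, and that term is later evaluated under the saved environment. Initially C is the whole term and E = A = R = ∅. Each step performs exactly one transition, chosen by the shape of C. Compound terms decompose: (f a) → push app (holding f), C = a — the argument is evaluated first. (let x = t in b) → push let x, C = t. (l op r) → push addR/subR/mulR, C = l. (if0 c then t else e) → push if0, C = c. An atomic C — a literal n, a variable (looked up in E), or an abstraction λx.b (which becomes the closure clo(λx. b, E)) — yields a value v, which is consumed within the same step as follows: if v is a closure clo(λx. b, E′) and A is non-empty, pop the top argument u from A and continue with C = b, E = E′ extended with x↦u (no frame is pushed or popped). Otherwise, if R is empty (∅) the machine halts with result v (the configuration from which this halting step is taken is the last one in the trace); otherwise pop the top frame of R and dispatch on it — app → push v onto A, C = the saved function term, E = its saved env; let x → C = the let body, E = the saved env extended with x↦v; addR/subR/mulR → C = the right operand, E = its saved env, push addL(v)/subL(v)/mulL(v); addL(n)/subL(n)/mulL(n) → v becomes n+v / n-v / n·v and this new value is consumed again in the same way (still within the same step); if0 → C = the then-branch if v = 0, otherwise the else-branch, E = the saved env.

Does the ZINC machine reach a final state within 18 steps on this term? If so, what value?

Answer: DIVERGES (no final state within 18 steps)

Derivation:
0. ⟨C=((λx. (x x)) (λx. (x x))); E=∅; A=∅; R=∅⟩
1. ⟨C=(λx. (x x)); E=∅; A=∅; R=[app]⟩
2. ⟨C=(λx. (x x)); E=∅; A=[clo(λx. (x x), ∅)]; R=∅⟩
3. ⟨C=(x x); E={x↦clo(λx. (x x), ∅)}; A=∅; R=∅⟩
4. ⟨C=x; E={x↦clo(λx. (x x), ∅)}; A=∅; R=[app]⟩
5. ⟨C=x; E={x↦clo(λx. (x x), ∅)}; A=[clo(λx. (x x), ∅)]; R=∅⟩
… configuration repeats with period 3 (steps 3–5 recur indefinitely) …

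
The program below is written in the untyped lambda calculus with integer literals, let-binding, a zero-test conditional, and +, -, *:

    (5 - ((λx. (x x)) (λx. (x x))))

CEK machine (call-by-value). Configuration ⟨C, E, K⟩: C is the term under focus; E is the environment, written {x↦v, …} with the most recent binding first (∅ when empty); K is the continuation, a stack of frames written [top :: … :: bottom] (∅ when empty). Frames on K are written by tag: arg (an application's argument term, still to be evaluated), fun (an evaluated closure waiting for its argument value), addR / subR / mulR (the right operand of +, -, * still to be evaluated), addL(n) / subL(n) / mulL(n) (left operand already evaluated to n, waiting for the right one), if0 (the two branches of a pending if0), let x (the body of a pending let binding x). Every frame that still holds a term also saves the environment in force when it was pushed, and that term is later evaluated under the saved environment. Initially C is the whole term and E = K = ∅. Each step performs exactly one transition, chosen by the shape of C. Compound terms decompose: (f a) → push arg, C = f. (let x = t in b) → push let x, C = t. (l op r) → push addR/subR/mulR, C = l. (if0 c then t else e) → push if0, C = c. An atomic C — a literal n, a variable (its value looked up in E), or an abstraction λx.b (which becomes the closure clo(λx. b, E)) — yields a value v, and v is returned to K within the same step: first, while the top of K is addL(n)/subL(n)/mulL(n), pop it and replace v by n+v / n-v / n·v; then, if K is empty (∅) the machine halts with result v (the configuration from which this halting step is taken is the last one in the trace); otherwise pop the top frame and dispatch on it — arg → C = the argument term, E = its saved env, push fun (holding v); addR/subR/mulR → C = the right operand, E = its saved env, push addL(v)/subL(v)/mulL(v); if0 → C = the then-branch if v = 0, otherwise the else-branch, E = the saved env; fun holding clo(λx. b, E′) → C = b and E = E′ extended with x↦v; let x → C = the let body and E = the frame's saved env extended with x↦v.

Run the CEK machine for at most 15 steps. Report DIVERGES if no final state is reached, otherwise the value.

step 0: [C=(5 - ((λx. (x x)) (λx. (x x)))) | E=∅ | K=∅]
step 1: [C=5 | E=∅ | K=[subR]]
step 2: [C=((λx. (x x)) (λx. (x x))) | E=∅ | K=[subL(5)]]
step 3: [C=(λx. (x x)) | E=∅ | K=[arg :: subL(5)]]
step 4: [C=(λx. (x x)) | E=∅ | K=[fun :: subL(5)]]
step 5: [C=(x x) | E={x↦clo(λx. (x x), ∅)} | K=[subL(5)]]
step 6: [C=x | E={x↦clo(λx. (x x), ∅)} | K=[arg :: subL(5)]]
step 7: [C=x | E={x↦clo(λx. (x x), ∅)} | K=[fun :: subL(5)]]
… configuration repeats with period 3 (steps 5–7 recur indefinitely) …

Answer: DIVERGES (no final state within 15 steps)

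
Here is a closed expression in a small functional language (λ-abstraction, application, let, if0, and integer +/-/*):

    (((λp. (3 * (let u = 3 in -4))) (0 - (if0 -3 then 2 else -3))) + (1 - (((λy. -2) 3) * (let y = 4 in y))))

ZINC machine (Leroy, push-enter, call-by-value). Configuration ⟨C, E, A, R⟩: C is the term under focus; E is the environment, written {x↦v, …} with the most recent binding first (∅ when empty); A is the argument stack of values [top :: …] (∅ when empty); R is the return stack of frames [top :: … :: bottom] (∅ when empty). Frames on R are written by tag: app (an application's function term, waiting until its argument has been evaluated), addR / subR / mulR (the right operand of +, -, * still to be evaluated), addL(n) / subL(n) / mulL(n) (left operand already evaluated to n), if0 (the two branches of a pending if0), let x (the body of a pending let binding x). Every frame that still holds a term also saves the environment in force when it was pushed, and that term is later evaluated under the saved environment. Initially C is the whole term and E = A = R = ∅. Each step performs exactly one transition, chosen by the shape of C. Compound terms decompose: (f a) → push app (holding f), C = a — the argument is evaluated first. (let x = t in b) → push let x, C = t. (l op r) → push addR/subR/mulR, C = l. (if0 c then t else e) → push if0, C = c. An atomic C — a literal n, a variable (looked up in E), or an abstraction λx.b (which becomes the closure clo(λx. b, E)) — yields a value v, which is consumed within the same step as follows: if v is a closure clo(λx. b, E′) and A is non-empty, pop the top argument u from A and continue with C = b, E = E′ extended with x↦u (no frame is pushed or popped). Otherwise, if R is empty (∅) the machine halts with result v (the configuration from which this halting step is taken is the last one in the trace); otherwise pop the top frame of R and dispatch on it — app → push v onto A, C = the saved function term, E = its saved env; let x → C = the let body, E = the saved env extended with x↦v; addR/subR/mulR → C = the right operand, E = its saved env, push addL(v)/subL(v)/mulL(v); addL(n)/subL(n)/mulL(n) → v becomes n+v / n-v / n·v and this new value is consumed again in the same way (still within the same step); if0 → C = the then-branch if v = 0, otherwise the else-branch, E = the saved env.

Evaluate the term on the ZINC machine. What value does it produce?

step 0: [C=(((λp. (3 * (let u = 3 in -4))) (0 - (if0 -3 then 2 else -3))) + (1 - (((λy. -2) 3) * (let y = 4 in y)))) | E=∅ | A=∅ | R=∅]
step 1: [C=((λp. (3 * (let u = 3 in -4))) (0 - (if0 -3 then 2 else -3))) | E=∅ | A=∅ | R=[addR]]
step 2: [C=(0 - (if0 -3 then 2 else -3)) | E=∅ | A=∅ | R=[app :: addR]]
step 3: [C=0 | E=∅ | A=∅ | R=[subR :: app :: addR]]
step 4: [C=(if0 -3 then 2 else -3) | E=∅ | A=∅ | R=[subL(0) :: app :: addR]]
step 5: [C=-3 | E=∅ | A=∅ | R=[if0 :: subL(0) :: app :: addR]]
step 6: [C=-3 | E=∅ | A=∅ | R=[subL(0) :: app :: addR]]
step 7: [C=(λp. (3 * (let u = 3 in -4))) | E=∅ | A=[3] | R=[addR]]
step 8: [C=(3 * (let u = 3 in -4)) | E={p↦3} | A=∅ | R=[addR]]
step 9: [C=3 | E={p↦3} | A=∅ | R=[mulR :: addR]]
step 10: [C=(let u = 3 in -4) | E={p↦3} | A=∅ | R=[mulL(3) :: addR]]
step 11: [C=3 | E={p↦3} | A=∅ | R=[let u :: mulL(3) :: addR]]
step 12: [C=-4 | E={u↦3, p↦3} | A=∅ | R=[mulL(3) :: addR]]
step 13: [C=(1 - (((λy. -2) 3) * (let y = 4 in y))) | E=∅ | A=∅ | R=[addL(-12)]]
step 14: [C=1 | E=∅ | A=∅ | R=[subR :: addL(-12)]]
step 15: [C=(((λy. -2) 3) * (let y = 4 in y)) | E=∅ | A=∅ | R=[subL(1) :: addL(-12)]]
step 16: [C=((λy. -2) 3) | E=∅ | A=∅ | R=[mulR :: subL(1) :: addL(-12)]]
step 17: [C=3 | E=∅ | A=∅ | R=[app :: mulR :: subL(1) :: addL(-12)]]
step 18: [C=(λy. -2) | E=∅ | A=[3] | R=[mulR :: subL(1) :: addL(-12)]]
step 19: [C=-2 | E={y↦3} | A=∅ | R=[mulR :: subL(1) :: addL(-12)]]
step 20: [C=(let y = 4 in y) | E=∅ | A=∅ | R=[mulL(-2) :: subL(1) :: addL(-12)]]
step 21: [C=4 | E=∅ | A=∅ | R=[let y :: mulL(-2) :: subL(1) :: addL(-12)]]
step 22: [C=y | E={y↦4} | A=∅ | R=[mulL(-2) :: subL(1) :: addL(-12)]]
→ final value -3

Answer: -3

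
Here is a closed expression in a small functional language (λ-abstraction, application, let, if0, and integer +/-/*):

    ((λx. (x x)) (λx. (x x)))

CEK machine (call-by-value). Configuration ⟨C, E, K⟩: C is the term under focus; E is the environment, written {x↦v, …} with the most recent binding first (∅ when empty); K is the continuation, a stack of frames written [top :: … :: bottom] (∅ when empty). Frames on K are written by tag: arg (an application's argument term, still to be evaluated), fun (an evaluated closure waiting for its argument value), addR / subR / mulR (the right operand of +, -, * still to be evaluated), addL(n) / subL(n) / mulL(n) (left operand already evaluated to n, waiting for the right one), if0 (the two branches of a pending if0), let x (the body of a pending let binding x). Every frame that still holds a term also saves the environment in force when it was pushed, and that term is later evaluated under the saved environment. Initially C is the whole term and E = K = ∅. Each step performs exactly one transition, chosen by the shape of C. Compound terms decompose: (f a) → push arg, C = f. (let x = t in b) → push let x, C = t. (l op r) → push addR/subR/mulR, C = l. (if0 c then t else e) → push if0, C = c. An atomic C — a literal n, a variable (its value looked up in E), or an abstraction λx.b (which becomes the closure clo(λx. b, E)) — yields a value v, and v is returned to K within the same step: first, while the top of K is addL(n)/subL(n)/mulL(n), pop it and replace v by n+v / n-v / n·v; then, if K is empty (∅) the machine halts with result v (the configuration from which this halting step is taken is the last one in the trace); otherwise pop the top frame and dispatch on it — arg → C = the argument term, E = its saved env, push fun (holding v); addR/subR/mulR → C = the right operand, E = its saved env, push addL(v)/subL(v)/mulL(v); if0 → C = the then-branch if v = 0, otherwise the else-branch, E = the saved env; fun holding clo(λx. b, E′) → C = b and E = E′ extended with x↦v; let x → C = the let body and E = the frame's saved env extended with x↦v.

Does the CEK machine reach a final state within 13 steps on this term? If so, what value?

Answer: DIVERGES (no final state within 13 steps)

Derivation:
t=0: ⟨C=((λx. (x x)) (λx. (x x))); E=∅; K=∅⟩
t=1: ⟨C=(λx. (x x)); E=∅; K=[arg]⟩
t=2: ⟨C=(λx. (x x)); E=∅; K=[fun]⟩
t=3: ⟨C=(x x); E={x↦clo(λx. (x x), ∅)}; K=∅⟩
t=4: ⟨C=x; E={x↦clo(λx. (x x), ∅)}; K=[arg]⟩
t=5: ⟨C=x; E={x↦clo(λx. (x x), ∅)}; K=[fun]⟩
… configuration repeats with period 3 (steps 3–5 recur indefinitely) …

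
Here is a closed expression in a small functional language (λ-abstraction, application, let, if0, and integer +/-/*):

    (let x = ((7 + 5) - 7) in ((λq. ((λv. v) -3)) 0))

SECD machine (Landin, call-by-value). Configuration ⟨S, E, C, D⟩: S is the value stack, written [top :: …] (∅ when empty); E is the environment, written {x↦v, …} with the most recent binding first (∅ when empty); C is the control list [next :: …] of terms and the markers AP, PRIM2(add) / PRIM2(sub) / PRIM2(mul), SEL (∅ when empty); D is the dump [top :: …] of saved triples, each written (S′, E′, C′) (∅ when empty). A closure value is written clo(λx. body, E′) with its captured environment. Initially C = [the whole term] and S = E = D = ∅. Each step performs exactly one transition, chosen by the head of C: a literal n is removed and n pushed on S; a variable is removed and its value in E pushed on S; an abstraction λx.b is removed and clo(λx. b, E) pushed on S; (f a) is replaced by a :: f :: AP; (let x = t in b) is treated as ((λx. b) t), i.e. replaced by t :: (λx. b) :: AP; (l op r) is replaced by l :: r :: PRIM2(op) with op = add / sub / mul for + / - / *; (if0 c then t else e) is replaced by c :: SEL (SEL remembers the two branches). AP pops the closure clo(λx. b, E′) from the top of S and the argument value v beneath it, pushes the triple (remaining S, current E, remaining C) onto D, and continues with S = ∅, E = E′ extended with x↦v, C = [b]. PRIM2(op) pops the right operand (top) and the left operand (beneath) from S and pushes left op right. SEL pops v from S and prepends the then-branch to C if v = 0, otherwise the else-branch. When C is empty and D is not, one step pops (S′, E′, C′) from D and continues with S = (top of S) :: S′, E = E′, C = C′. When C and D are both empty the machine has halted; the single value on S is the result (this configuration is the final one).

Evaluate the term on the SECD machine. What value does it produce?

[0] ⟨S=∅; E=∅; C=[(let x = ((7 + 5) - 7) in ((λq. ((λv. v) -3)) 0))]; D=∅⟩
[1] ⟨S=∅; E=∅; C=[((7 + 5) - 7) :: (λx. ((λq. ((λv. v) -3)) 0)) :: AP]; D=∅⟩
[2] ⟨S=∅; E=∅; C=[(7 + 5) :: 7 :: PRIM2(sub) :: (λx. ((λq. ((λv. v) -3)) 0)) :: AP]; D=∅⟩
[3] ⟨S=∅; E=∅; C=[7 :: 5 :: PRIM2(add) :: 7 :: PRIM2(sub) :: (λx. ((λq. ((λv. v) -3)) 0)) :: AP]; D=∅⟩
[4] ⟨S=[7]; E=∅; C=[5 :: PRIM2(add) :: 7 :: PRIM2(sub) :: (λx. ((λq. ((λv. v) -3)) 0)) :: AP]; D=∅⟩
[5] ⟨S=[5 :: 7]; E=∅; C=[PRIM2(add) :: 7 :: PRIM2(sub) :: (λx. ((λq. ((λv. v) -3)) 0)) :: AP]; D=∅⟩
[6] ⟨S=[12]; E=∅; C=[7 :: PRIM2(sub) :: (λx. ((λq. ((λv. v) -3)) 0)) :: AP]; D=∅⟩
[7] ⟨S=[7 :: 12]; E=∅; C=[PRIM2(sub) :: (λx. ((λq. ((λv. v) -3)) 0)) :: AP]; D=∅⟩
[8] ⟨S=[5]; E=∅; C=[(λx. ((λq. ((λv. v) -3)) 0)) :: AP]; D=∅⟩
[9] ⟨S=[clo(λx. ((λq. ((λv. v) -3)) 0), ∅) :: 5]; E=∅; C=[AP]; D=∅⟩
[10] ⟨S=∅; E={x↦5}; C=[((λq. ((λv. v) -3)) 0)]; D=[(∅, ∅, ∅)]⟩
[11] ⟨S=∅; E={x↦5}; C=[0 :: (λq. ((λv. v) -3)) :: AP]; D=[(∅, ∅, ∅)]⟩
[12] ⟨S=[0]; E={x↦5}; C=[(λq. ((λv. v) -3)) :: AP]; D=[(∅, ∅, ∅)]⟩
[13] ⟨S=[clo(λq. ((λv. v) -3), {x↦5}) :: 0]; E={x↦5}; C=[AP]; D=[(∅, ∅, ∅)]⟩
[14] ⟨S=∅; E={q↦0, x↦5}; C=[((λv. v) -3)]; D=[(∅, {x↦5}, ∅) :: (∅, ∅, ∅)]⟩
[15] ⟨S=∅; E={q↦0, x↦5}; C=[-3 :: (λv. v) :: AP]; D=[(∅, {x↦5}, ∅) :: (∅, ∅, ∅)]⟩
[16] ⟨S=[-3]; E={q↦0, x↦5}; C=[(λv. v) :: AP]; D=[(∅, {x↦5}, ∅) :: (∅, ∅, ∅)]⟩
[17] ⟨S=[clo(λv. v, {q↦0, x↦5}) :: -3]; E={q↦0, x↦5}; C=[AP]; D=[(∅, {x↦5}, ∅) :: (∅, ∅, ∅)]⟩
[18] ⟨S=∅; E={v↦-3, q↦0, x↦5}; C=[v]; D=[(∅, {q↦0, x↦5}, ∅) :: (∅, {x↦5}, ∅) :: (∅, ∅, ∅)]⟩
[19] ⟨S=[-3]; E={v↦-3, q↦0, x↦5}; C=∅; D=[(∅, {q↦0, x↦5}, ∅) :: (∅, {x↦5}, ∅) :: (∅, ∅, ∅)]⟩
[20] ⟨S=[-3]; E={q↦0, x↦5}; C=∅; D=[(∅, {x↦5}, ∅) :: (∅, ∅, ∅)]⟩
[21] ⟨S=[-3]; E={x↦5}; C=∅; D=[(∅, ∅, ∅)]⟩
[22] ⟨S=[-3]; E=∅; C=∅; D=∅⟩
→ final value -3

Answer: -3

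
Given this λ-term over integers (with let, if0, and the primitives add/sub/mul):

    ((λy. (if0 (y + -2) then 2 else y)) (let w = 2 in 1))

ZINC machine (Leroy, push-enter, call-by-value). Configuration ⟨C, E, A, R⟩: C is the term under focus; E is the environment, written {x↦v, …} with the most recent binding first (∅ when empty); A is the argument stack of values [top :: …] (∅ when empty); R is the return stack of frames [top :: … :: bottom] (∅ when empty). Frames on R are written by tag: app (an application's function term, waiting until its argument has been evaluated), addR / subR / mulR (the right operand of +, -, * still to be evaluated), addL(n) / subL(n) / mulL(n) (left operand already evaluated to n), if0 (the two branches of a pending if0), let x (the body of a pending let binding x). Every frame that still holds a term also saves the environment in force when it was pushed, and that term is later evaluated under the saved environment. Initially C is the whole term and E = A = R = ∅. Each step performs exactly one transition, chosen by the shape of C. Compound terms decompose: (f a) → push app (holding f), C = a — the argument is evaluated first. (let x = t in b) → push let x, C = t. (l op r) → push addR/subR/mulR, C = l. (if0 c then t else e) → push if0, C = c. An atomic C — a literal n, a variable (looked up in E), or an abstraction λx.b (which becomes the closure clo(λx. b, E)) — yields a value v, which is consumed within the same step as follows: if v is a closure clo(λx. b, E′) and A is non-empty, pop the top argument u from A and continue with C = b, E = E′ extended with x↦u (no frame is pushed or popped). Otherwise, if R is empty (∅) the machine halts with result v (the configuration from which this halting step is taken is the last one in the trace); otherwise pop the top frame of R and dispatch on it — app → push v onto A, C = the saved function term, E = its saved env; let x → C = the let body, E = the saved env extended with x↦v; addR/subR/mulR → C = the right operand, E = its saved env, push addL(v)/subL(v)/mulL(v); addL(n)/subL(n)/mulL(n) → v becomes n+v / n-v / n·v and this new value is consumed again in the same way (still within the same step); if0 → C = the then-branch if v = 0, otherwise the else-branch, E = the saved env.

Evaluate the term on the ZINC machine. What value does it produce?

[0] [C=((λy. (if0 (y + -2) then 2 else y)) (let w = 2 in 1)) | E=∅ | A=∅ | R=∅]
[1] [C=(let w = 2 in 1) | E=∅ | A=∅ | R=[app]]
[2] [C=2 | E=∅ | A=∅ | R=[let w :: app]]
[3] [C=1 | E={w↦2} | A=∅ | R=[app]]
[4] [C=(λy. (if0 (y + -2) then 2 else y)) | E=∅ | A=[1] | R=∅]
[5] [C=(if0 (y + -2) then 2 else y) | E={y↦1} | A=∅ | R=∅]
[6] [C=(y + -2) | E={y↦1} | A=∅ | R=[if0]]
[7] [C=y | E={y↦1} | A=∅ | R=[addR :: if0]]
[8] [C=-2 | E={y↦1} | A=∅ | R=[addL(1) :: if0]]
[9] [C=y | E={y↦1} | A=∅ | R=∅]
→ final value 1

Answer: 1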